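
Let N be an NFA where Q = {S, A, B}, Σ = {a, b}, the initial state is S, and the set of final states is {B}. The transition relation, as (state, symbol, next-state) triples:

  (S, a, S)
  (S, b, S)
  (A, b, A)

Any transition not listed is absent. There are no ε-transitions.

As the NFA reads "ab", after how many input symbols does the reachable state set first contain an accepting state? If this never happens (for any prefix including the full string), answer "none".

Start in {S}.
Read 'a': S→{S}; now {S}.
Read 'b': S→{S}; now {S}.
No reachable set along the way intersects F.

none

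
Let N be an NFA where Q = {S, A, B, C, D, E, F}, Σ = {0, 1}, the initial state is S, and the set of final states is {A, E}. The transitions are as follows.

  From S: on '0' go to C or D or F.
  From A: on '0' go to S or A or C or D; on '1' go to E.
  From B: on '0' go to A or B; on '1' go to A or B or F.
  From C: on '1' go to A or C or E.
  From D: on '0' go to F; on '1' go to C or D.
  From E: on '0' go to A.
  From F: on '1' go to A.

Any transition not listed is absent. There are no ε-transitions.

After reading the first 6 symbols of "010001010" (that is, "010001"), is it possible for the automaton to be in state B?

No

Start in {S}.
Read '0': S→{C, D, F}; now {C, D, F}.
Read '1': C→{A, C, E}, D→{C, D}, F→{A}; now {A, C, D, E}.
Read '0': A→{S, A, C, D}, C→∅, D→{F}, E→{A}; now {S, A, C, D, F}.
Read '0': S→{C, D, F}, A→{S, A, C, D}, C→∅, D→{F}, F→∅; now {S, A, C, D, F}.
Read '0': S→{C, D, F}, A→{S, A, C, D}, C→∅, D→{F}, F→∅; now {S, A, C, D, F}.
Read '1': S→∅, A→{E}, C→{A, C, E}, D→{C, D}, F→{A}; now {A, C, D, E}.
State B is not in {A, C, D, E}.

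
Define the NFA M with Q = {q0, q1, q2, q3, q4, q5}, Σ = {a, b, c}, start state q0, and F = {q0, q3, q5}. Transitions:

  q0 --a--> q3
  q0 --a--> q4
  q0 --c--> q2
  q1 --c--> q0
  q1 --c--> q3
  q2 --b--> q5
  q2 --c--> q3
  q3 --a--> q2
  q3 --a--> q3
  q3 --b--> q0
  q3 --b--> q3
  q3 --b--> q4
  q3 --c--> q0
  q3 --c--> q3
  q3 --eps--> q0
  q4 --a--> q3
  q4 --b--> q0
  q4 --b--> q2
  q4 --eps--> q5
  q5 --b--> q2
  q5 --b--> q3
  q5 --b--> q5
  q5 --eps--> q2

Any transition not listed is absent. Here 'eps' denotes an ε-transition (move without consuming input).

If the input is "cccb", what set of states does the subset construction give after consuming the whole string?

Start in {q0}.
Read 'c': q0→{q2}; now {q2}.
Read 'c': q2→{q3}; union {q3}; ε-closure = {q0, q3}.
Read 'c': q0→{q2}, q3→{q0, q3}; now {q0, q2, q3}.
Read 'b': q0→∅, q2→{q5}, q3→{q0, q3, q4}; union {q0, q3, q4, q5}; ε-closure = {q0, q2, q3, q4, q5}.

{q0, q2, q3, q4, q5}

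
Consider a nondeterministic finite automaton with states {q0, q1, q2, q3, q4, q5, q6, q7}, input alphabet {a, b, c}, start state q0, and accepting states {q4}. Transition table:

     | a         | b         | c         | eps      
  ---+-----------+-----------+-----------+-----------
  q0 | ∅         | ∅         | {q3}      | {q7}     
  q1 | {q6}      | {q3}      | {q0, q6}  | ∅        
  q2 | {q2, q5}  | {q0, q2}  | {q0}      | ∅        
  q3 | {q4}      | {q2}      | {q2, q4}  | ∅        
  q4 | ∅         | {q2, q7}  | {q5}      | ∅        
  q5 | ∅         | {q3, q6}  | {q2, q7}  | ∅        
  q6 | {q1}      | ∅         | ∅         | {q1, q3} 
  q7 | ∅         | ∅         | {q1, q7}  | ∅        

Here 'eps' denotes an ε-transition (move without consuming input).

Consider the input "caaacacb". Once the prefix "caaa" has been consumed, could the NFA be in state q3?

Yes

Start: ε-closure({q0}) = {q0, q7}.
Read 'c': q0→{q3}, q7→{q1, q7}; now {q1, q3, q7}.
Read 'a': q1→{q6}, q3→{q4}, q7→∅; union {q4, q6}; ε-closure = {q1, q3, q4, q6}.
Read 'a': q1→{q6}, q3→{q4}, q4→∅, q6→{q1}; union {q1, q4, q6}; ε-closure = {q1, q3, q4, q6}.
Read 'a': q1→{q6}, q3→{q4}, q4→∅, q6→{q1}; union {q1, q4, q6}; ε-closure = {q1, q3, q4, q6}.
State q3 is in {q1, q3, q4, q6}.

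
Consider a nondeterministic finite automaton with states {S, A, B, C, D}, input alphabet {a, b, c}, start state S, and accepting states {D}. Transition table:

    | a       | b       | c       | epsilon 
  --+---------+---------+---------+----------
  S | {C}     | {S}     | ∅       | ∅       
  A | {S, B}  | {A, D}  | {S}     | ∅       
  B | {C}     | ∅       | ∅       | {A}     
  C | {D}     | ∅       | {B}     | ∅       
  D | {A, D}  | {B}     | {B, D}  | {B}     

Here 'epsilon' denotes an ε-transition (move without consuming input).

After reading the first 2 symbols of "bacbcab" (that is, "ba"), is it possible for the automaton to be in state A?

Start in {S}.
Read 'b': {S} → {S}.
Read 'a': {S} → {C}.
State A is not in {C}.

No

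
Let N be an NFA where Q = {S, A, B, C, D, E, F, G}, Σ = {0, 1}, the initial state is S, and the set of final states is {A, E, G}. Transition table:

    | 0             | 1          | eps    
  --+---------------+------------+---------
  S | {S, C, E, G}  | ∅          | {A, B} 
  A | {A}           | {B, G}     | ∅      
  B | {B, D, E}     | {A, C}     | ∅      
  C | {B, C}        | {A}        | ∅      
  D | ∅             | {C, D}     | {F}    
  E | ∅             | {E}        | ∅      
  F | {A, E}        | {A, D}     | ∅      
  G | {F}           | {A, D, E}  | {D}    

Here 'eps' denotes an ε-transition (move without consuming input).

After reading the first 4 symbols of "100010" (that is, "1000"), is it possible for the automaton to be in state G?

Start: ε-closure({S}) = {S, A, B}.
Read '1': S→∅, A→{B, G}, B→{A, C}; union {A, B, C, G}; ε-closure = {A, B, C, D, F, G}.
Read '0': A→{A}, B→{B, D, E}, C→{B, C}, D→∅, F→{A, E}, G→{F}; now {A, B, C, D, E, F}.
Read '0': A→{A}, B→{B, D, E}, C→{B, C}, D→∅, E→∅, F→{A, E}; union {A, B, C, D, E}; ε-closure = {A, B, C, D, E, F}.
Read '0': A→{A}, B→{B, D, E}, C→{B, C}, D→∅, E→∅, F→{A, E}; union {A, B, C, D, E}; ε-closure = {A, B, C, D, E, F}.
State G is not in {A, B, C, D, E, F}.

No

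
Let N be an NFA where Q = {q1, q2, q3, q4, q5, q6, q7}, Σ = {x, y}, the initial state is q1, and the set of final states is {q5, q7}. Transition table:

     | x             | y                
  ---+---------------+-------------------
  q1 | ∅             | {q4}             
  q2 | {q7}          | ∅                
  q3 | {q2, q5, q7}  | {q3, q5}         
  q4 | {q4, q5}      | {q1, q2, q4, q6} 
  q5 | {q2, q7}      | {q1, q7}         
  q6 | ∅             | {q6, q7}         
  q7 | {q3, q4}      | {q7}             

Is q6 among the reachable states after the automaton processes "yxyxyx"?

No

Start in {q1}.
Read 'y': q1→{q4}; now {q4}.
Read 'x': q4→{q4, q5}; now {q4, q5}.
Read 'y': q4→{q1, q2, q4, q6}, q5→{q1, q7}; now {q1, q2, q4, q6, q7}.
Read 'x': q1→∅, q2→{q7}, q4→{q4, q5}, q6→∅, q7→{q3, q4}; now {q3, q4, q5, q7}.
Read 'y': q3→{q3, q5}, q4→{q1, q2, q4, q6}, q5→{q1, q7}, q7→{q7}; now {q1, q2, q3, q4, q5, q6, q7}.
Read 'x': q1→∅, q2→{q7}, q3→{q2, q5, q7}, q4→{q4, q5}, q5→{q2, q7}, q6→∅, q7→{q3, q4}; now {q2, q3, q4, q5, q7}.
State q6 is not in {q2, q3, q4, q5, q7}.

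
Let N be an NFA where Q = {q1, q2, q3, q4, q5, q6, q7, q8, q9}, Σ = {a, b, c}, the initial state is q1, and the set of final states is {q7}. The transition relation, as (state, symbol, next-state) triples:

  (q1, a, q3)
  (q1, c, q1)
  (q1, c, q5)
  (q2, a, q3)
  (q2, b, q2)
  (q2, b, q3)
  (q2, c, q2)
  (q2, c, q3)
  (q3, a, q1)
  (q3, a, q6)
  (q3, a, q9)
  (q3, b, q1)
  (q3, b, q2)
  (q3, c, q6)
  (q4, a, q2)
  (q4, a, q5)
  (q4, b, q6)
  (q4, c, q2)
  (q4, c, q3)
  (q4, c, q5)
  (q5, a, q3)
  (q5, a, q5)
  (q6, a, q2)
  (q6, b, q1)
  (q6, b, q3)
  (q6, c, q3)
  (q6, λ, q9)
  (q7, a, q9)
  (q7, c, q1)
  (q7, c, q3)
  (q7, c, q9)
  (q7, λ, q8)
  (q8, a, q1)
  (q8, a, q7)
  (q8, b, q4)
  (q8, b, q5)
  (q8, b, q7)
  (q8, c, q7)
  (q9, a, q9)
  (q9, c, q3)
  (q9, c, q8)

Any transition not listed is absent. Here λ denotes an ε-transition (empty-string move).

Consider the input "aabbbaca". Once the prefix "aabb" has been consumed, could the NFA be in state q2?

Yes

Start in {q1}.
Read 'a': q1→{q3}; now {q3}.
Read 'a': q3→{q1, q6, q9}; now {q1, q6, q9}.
Read 'b': q1→∅, q6→{q1, q3}, q9→∅; now {q1, q3}.
Read 'b': q1→∅, q3→{q1, q2}; now {q1, q2}.
State q2 is in {q1, q2}.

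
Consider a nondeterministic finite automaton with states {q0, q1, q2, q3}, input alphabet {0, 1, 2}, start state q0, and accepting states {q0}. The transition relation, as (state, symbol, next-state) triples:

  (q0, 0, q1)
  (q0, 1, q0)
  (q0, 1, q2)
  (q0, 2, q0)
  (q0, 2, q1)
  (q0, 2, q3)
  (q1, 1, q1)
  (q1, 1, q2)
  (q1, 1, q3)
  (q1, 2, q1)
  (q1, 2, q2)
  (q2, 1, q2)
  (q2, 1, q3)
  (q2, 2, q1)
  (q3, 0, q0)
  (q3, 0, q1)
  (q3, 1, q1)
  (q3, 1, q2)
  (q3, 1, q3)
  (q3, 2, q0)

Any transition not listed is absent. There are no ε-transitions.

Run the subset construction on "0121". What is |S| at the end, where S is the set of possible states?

Start in {q0}.
Read '0': {q0} → {q1}.
Read '1': {q1} → {q1, q2, q3}.
Read '2': {q1, q2, q3} → {q0, q1, q2}.
Read '1': {q0, q1, q2} → {q0, q1, q2, q3}.
That set has 4 states.

4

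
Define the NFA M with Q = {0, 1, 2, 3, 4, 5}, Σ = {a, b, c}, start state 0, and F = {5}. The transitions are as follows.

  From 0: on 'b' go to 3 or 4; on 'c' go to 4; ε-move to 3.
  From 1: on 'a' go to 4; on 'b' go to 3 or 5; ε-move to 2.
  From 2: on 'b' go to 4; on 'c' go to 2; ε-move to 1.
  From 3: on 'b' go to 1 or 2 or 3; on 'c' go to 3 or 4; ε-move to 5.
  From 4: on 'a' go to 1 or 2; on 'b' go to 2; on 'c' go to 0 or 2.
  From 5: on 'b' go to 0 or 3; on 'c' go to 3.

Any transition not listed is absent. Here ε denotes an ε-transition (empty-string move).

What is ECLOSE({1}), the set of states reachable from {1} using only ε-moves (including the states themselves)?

{1, 2}

Begin with {1}.
ε-move 1 → 2; add 2.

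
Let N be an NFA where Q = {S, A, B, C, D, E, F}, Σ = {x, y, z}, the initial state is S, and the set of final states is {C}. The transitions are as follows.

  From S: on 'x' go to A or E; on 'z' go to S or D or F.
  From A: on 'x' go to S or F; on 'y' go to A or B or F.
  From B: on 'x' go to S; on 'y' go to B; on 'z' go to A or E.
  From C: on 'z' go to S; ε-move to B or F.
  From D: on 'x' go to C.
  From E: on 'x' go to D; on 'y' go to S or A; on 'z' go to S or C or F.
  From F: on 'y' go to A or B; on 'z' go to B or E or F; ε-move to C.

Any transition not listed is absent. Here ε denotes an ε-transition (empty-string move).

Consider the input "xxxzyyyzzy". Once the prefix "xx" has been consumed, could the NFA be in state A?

Start in {S}.
Read 'x': S→{A, E}; now {A, E}.
Read 'x': A→{S, F}, E→{D}; union {S, D, F}; ε-closure = {S, B, C, D, F}.
State A is not in {S, B, C, D, F}.

No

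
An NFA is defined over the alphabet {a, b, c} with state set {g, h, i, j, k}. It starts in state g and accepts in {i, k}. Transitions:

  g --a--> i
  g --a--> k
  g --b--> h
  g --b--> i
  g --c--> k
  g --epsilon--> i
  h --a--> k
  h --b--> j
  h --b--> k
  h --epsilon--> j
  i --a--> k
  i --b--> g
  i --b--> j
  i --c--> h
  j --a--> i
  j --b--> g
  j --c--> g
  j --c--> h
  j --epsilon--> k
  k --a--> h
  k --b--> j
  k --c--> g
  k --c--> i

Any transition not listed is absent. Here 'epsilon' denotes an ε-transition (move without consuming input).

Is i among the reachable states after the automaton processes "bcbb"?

Yes

Start: ε-closure({g}) = {g, i}.
Read 'b': g→{h, i}, i→{g, j}; union {g, h, i, j}; ε-closure = {g, h, i, j, k}.
Read 'c': g→{k}, h→∅, i→{h}, j→{g, h}, k→{g, i}; union {g, h, i, k}; ε-closure = {g, h, i, j, k}.
Read 'b': g→{h, i}, h→{j, k}, i→{g, j}, j→{g}, k→{j}; now {g, h, i, j, k}.
Read 'b': g→{h, i}, h→{j, k}, i→{g, j}, j→{g}, k→{j}; now {g, h, i, j, k}.
State i is in {g, h, i, j, k}.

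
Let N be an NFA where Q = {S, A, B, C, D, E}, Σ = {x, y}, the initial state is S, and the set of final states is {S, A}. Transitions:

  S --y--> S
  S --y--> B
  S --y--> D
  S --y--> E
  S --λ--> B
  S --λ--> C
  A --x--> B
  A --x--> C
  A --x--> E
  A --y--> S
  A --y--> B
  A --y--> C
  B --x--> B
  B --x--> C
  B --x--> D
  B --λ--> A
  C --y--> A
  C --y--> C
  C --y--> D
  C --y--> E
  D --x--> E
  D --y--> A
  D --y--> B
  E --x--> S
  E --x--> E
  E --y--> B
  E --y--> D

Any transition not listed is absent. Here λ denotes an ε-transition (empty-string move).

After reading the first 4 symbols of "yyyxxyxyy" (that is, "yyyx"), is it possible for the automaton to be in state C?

Yes

Start: ε-closure({S}) = {S, A, B, C}.
Read 'y': {S, A, B, C} → {S, A, B, C, D, E}.
Read 'y': {S, A, B, C, D, E} → {S, A, B, C, D, E}.
Read 'y': {S, A, B, C, D, E} → {S, A, B, C, D, E}.
Read 'x': {S, A, B, C, D, E} → {S, A, B, C, D, E}.
State C is in {S, A, B, C, D, E}.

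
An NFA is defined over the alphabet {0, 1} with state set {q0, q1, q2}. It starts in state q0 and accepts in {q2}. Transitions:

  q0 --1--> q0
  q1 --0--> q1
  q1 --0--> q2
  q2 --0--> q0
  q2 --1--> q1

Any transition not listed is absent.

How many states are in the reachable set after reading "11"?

Start in {q0}.
Read '1': q0→{q0}; now {q0}.
Read '1': q0→{q0}; now {q0}.
That set has 1 state.

1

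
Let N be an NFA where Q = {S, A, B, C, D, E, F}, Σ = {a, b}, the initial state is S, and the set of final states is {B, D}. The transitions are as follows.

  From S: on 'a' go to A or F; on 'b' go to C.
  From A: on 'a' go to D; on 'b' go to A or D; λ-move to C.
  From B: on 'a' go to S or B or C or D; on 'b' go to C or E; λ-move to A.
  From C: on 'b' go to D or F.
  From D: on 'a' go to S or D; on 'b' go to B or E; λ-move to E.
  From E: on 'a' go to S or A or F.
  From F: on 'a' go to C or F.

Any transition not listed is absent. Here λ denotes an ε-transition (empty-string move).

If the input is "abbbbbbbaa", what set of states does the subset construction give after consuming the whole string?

Start in {S}.
Read 'a': S→{A, F}; union {A, F}; ε-closure = {A, C, F}.
Read 'b': A→{A, D}, C→{D, F}, F→∅; union {A, D, F}; ε-closure = {A, C, D, E, F}.
Read 'b': A→{A, D}, C→{D, F}, D→{B, E}, E→∅, F→∅; union {A, B, D, E, F}; ε-closure = {A, B, C, D, E, F}.
Read 'b': A→{A, D}, B→{C, E}, C→{D, F}, D→{B, E}, E→∅, F→∅; now {A, B, C, D, E, F}.
Read 'b': A→{A, D}, B→{C, E}, C→{D, F}, D→{B, E}, E→∅, F→∅; now {A, B, C, D, E, F}.
Read 'b': A→{A, D}, B→{C, E}, C→{D, F}, D→{B, E}, E→∅, F→∅; now {A, B, C, D, E, F}.
Read 'b': A→{A, D}, B→{C, E}, C→{D, F}, D→{B, E}, E→∅, F→∅; now {A, B, C, D, E, F}.
Read 'b': A→{A, D}, B→{C, E}, C→{D, F}, D→{B, E}, E→∅, F→∅; now {A, B, C, D, E, F}.
Read 'a': A→{D}, B→{S, B, C, D}, C→∅, D→{S, D}, E→{S, A, F}, F→{C, F}; union {S, A, B, C, D, F}; ε-closure = {S, A, B, C, D, E, F}.
Read 'a': S→{A, F}, A→{D}, B→{S, B, C, D}, C→∅, D→{S, D}, E→{S, A, F}, F→{C, F}; union {S, A, B, C, D, F}; ε-closure = {S, A, B, C, D, E, F}.

{S, A, B, C, D, E, F}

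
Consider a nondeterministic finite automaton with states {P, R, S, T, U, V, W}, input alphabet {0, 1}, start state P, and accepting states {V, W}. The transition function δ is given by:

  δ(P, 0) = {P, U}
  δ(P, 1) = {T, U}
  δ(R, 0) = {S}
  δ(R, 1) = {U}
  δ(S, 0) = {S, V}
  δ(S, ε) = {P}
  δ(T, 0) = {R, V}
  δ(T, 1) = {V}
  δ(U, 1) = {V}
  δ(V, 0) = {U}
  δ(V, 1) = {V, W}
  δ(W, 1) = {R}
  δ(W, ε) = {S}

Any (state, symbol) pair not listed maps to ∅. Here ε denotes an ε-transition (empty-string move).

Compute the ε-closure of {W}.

Begin with {W}.
ε-move W → S; add S.
ε-move S → P; add P.

{P, S, W}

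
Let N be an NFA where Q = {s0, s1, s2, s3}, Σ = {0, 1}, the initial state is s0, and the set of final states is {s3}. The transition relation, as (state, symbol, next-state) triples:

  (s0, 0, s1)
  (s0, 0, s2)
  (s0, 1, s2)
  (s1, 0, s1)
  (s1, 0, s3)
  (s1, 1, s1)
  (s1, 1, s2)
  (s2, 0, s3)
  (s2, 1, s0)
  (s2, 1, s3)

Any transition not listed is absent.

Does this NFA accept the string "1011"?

No

Start in {s0}.
Read '1': s0→{s2}; now {s2}.
Read '0': s2→{s3}; now {s3}.
Read '1': s3→∅; now ∅.
The set is empty and remains empty for the remaining 1 symbol.
The final set ∅ contains no accepting state.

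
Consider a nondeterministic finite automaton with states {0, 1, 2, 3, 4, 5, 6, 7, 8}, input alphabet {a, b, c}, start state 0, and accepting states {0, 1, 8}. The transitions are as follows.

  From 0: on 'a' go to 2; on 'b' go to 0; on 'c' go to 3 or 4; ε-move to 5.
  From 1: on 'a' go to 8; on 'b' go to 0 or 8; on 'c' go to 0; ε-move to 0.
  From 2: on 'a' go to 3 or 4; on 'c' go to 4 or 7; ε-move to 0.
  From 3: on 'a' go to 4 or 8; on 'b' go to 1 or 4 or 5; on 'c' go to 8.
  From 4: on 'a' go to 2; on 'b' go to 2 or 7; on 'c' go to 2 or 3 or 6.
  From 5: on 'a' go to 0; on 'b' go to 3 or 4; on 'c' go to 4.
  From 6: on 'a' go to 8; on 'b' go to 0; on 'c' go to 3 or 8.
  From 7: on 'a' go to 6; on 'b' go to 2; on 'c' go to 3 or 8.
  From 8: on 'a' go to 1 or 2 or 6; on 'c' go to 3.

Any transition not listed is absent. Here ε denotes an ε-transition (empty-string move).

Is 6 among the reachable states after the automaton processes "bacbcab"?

No

Start: ε-closure({0}) = {0, 5}.
Read 'b': {0, 5} → {0, 3, 4, 5}.
Read 'a': {0, 3, 4, 5} → {0, 2, 4, 5, 8}.
Read 'c': {0, 2, 4, 5, 8} → {0, 2, 3, 4, 5, 6, 7}.
Read 'b': {0, 2, 3, 4, 5, 6, 7} → {0, 1, 2, 3, 4, 5, 7}.
Read 'c': {0, 1, 2, 3, 4, 5, 7} → {0, 2, 3, 4, 5, 6, 7, 8}.
Read 'a': {0, 2, 3, 4, 5, 6, 7, 8} → {0, 1, 2, 3, 4, 5, 6, 8}.
Read 'b': {0, 1, 2, 3, 4, 5, 6, 8} → {0, 1, 2, 3, 4, 5, 7, 8}.
State 6 is not in {0, 1, 2, 3, 4, 5, 7, 8}.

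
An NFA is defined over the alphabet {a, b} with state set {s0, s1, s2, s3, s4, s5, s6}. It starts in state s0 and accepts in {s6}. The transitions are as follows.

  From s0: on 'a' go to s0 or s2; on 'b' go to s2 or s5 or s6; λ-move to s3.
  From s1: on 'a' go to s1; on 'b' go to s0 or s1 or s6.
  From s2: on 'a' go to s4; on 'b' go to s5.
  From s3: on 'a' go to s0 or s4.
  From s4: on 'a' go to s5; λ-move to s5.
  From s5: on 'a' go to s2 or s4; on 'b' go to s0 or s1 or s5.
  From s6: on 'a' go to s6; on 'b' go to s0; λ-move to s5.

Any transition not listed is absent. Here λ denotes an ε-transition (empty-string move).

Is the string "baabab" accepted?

Start: ε-closure({s0}) = {s0, s3}.
Read 'b': {s0, s3} → {s2, s5, s6}.
Read 'a': {s2, s5, s6} → {s2, s4, s5, s6}.
Read 'a': {s2, s4, s5, s6} → {s2, s4, s5, s6}.
Read 'b': {s2, s4, s5, s6} → {s0, s1, s3, s5}.
Read 'a': {s0, s1, s3, s5} → {s0, s1, s2, s3, s4, s5}.
Read 'b': {s0, s1, s2, s3, s4, s5} → {s0, s1, s2, s3, s5, s6}.
The final set {s0, s1, s2, s3, s5, s6} contains the accepting state s6.

Yes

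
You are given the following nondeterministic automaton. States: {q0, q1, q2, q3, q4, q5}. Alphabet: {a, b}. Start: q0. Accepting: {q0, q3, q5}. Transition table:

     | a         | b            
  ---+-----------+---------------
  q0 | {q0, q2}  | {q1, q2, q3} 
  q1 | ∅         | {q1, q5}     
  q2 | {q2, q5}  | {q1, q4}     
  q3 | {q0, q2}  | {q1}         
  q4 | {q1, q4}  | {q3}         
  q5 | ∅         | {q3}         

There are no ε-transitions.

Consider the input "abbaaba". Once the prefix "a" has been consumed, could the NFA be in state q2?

Start in {q0}.
Read 'a': q0→{q0, q2}; now {q0, q2}.
State q2 is in {q0, q2}.

Yes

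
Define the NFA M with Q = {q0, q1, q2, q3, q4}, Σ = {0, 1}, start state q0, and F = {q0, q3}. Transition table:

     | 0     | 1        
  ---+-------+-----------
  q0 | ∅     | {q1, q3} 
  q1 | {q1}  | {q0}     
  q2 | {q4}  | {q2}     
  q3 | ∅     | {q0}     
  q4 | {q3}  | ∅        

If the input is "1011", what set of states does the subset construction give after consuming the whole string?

Start in {q0}.
Read '1': {q0} → {q1, q3}.
Read '0': {q1, q3} → {q1}.
Read '1': {q1} → {q0}.
Read '1': {q0} → {q1, q3}.

{q1, q3}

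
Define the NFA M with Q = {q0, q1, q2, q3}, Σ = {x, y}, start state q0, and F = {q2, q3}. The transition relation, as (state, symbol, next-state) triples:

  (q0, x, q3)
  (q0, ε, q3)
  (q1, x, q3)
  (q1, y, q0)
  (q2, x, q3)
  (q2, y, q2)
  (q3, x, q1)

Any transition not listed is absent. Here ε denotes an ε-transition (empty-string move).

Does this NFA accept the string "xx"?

Yes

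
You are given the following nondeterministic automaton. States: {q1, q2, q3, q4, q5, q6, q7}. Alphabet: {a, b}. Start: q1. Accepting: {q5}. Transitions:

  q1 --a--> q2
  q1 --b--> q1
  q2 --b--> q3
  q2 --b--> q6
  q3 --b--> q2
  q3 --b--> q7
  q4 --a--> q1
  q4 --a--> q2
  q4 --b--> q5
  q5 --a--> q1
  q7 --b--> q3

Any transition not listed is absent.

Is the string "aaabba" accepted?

No

Start in {q1}.
Read 'a': {q1} → {q2}.
Read 'a': {q2} → ∅.
The set is empty and remains empty for the remaining 4 symbols.
The final set ∅ contains no accepting state.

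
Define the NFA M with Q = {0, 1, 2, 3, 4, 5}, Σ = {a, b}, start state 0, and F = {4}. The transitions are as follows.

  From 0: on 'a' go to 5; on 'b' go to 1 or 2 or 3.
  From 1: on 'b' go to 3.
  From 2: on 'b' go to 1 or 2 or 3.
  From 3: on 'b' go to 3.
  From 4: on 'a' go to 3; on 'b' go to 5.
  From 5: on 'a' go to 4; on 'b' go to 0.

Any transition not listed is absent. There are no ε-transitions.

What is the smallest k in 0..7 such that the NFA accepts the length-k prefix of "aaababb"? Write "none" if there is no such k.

2

Start in {0}.
Read 'a': 0→{5}; now {5}.
Read 'a': 5→{4}; now {4}.
None of the earlier sets intersect F, but {4} does.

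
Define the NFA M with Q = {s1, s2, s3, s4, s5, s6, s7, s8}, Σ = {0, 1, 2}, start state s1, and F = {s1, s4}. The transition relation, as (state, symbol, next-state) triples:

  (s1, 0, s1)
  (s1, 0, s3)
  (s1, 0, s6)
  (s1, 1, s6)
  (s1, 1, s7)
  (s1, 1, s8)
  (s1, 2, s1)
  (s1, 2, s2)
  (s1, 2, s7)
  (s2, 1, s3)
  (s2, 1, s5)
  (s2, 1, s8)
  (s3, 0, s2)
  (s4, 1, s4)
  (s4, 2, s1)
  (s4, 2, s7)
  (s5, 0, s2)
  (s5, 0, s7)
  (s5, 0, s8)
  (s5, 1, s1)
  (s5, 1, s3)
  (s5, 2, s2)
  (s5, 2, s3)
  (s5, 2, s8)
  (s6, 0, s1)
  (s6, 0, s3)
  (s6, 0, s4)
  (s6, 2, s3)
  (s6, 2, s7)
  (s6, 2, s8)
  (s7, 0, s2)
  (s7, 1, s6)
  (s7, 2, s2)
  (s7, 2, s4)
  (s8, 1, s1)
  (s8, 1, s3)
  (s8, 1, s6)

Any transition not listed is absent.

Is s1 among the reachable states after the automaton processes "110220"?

Yes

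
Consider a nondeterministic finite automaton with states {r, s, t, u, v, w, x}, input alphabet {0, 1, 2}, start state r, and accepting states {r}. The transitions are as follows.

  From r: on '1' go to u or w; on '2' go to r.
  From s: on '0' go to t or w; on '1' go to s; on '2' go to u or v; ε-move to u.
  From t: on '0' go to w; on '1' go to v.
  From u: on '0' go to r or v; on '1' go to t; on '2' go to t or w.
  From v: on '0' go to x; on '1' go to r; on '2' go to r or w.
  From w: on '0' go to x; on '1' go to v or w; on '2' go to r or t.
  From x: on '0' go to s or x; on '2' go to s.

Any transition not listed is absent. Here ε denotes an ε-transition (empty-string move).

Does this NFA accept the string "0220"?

No

Start in {r}.
Read '0': {r} → ∅.
The set is empty and remains empty for the remaining 3 symbols.
The final set ∅ contains no accepting state.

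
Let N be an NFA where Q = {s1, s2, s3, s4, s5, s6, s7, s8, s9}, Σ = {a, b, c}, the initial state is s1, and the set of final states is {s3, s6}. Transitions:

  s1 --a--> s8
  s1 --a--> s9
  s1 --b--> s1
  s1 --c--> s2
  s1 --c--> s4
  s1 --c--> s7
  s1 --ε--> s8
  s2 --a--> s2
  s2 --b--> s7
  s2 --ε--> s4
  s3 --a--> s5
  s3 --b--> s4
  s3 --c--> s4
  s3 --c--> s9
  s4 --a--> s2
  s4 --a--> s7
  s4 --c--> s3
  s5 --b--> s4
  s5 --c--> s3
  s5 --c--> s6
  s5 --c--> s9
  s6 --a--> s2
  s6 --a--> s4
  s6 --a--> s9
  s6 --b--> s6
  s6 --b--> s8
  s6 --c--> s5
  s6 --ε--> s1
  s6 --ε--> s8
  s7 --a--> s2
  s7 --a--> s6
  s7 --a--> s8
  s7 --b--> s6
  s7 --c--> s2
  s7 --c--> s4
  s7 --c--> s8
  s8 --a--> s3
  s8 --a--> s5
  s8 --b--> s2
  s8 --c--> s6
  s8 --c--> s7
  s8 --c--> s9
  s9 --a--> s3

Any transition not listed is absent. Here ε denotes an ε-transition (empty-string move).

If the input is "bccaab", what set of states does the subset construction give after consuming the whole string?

Start: ε-closure({s1}) = {s1, s8}.
Read 'b': {s1, s8} → {s1, s2, s4, s8}.
Read 'c': {s1, s2, s4, s8} → {s1, s2, s3, s4, s6, s7, s8, s9}.
Read 'c': {s1, s2, s3, s4, s6, s7, s8, s9} → {s1, s2, s3, s4, s5, s6, s7, s8, s9}.
Read 'a': {s1, s2, s3, s4, s5, s6, s7, s8, s9} → {s1, s2, s3, s4, s5, s6, s7, s8, s9}.
Read 'a': {s1, s2, s3, s4, s5, s6, s7, s8, s9} → {s1, s2, s3, s4, s5, s6, s7, s8, s9}.
Read 'b': {s1, s2, s3, s4, s5, s6, s7, s8, s9} → {s1, s2, s4, s6, s7, s8}.

{s1, s2, s4, s6, s7, s8}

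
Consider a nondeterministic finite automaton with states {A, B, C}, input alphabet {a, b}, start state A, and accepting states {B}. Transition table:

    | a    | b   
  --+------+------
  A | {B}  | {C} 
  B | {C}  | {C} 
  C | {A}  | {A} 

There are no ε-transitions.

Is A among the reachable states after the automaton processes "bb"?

Start in {A}.
Read 'b': {A} → {C}.
Read 'b': {C} → {A}.
State A is in {A}.

Yes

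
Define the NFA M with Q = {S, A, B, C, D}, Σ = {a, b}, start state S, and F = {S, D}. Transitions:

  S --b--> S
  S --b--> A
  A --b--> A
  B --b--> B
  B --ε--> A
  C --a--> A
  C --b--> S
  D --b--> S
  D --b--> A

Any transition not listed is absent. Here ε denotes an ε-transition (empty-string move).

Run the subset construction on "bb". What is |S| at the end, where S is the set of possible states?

2

Start in {S}.
Read 'b': {S} → {S, A}.
Read 'b': {S, A} → {S, A}.
That set has 2 states.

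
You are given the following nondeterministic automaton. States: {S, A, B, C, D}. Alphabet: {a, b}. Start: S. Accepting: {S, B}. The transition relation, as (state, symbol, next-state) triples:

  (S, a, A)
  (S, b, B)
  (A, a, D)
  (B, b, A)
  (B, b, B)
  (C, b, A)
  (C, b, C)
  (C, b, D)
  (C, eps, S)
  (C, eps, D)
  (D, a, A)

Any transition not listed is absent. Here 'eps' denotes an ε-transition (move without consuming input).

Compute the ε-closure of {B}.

Begin with {B}.
No ε-moves leave this set, so the closure equals the set itself.

{B}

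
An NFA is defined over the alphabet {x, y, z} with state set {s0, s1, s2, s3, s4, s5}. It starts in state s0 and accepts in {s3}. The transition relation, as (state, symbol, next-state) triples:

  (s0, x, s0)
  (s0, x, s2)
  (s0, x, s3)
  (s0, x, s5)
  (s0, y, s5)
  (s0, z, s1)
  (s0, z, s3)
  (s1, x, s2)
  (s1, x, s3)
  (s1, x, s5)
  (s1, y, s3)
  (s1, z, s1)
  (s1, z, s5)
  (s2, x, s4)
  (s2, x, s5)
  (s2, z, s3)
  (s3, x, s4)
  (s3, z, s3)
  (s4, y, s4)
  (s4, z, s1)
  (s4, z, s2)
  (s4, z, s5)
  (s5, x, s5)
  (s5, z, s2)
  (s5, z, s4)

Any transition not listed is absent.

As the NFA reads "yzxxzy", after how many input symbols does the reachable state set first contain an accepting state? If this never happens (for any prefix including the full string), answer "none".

none

Start in {s0}.
Read 'y': s0→{s5}; now {s5}.
Read 'z': s5→{s2, s4}; now {s2, s4}.
Read 'x': s2→{s4, s5}, s4→∅; now {s4, s5}.
Read 'x': s4→∅, s5→{s5}; now {s5}.
Read 'z': s5→{s2, s4}; now {s2, s4}.
Read 'y': s2→∅, s4→{s4}; now {s4}.
No reachable set along the way intersects F.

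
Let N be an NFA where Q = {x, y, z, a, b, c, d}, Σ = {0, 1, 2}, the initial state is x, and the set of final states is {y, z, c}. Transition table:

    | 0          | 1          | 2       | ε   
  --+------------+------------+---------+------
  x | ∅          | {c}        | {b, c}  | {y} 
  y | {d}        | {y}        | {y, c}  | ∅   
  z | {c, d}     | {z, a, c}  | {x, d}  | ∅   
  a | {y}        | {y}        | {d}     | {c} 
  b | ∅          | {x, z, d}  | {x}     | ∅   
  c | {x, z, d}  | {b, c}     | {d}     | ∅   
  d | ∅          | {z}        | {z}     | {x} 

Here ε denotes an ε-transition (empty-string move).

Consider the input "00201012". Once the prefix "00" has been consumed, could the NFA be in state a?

No

Start: ε-closure({x}) = {x, y}.
Read '0': {x, y} → {x, y, d}.
Read '0': {x, y, d} → {x, y, d}.
State a is not in {x, y, d}.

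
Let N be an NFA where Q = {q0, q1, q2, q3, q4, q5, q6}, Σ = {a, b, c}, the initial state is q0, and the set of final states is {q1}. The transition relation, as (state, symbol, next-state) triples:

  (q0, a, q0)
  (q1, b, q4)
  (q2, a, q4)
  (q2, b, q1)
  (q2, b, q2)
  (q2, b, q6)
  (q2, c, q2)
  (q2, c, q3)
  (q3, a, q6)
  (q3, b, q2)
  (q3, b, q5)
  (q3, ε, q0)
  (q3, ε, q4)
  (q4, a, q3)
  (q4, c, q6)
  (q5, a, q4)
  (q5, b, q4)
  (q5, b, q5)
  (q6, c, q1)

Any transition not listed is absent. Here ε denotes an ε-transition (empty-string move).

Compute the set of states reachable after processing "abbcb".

Start in {q0}.
Read 'a': q0→{q0}; now {q0}.
Read 'b': q0→∅; now ∅.
The set is empty and remains empty for the remaining 3 symbols.

∅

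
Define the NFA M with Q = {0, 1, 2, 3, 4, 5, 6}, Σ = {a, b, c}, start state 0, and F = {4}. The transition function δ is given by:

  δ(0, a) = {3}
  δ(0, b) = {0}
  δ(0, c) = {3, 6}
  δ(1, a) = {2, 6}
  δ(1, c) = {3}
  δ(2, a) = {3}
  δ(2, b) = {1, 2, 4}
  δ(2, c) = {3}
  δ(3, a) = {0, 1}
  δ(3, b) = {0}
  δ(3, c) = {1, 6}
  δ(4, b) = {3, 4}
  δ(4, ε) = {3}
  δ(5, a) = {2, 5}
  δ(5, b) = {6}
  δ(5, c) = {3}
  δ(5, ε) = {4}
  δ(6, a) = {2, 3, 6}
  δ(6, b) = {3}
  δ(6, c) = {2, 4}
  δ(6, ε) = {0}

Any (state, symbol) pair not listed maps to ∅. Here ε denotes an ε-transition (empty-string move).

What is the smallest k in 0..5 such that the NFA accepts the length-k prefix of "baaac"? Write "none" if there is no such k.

Start in {0}.
Read 'b': {0} → {0}.
Read 'a': {0} → {3}.
Read 'a': {3} → {0, 1}.
Read 'a': {0, 1} → {0, 2, 3, 6}.
Read 'c': {0, 2, 3, 6} → {0, 1, 2, 3, 4, 6}.
None of the earlier sets intersect F, but {0, 1, 2, 3, 4, 6} does.

5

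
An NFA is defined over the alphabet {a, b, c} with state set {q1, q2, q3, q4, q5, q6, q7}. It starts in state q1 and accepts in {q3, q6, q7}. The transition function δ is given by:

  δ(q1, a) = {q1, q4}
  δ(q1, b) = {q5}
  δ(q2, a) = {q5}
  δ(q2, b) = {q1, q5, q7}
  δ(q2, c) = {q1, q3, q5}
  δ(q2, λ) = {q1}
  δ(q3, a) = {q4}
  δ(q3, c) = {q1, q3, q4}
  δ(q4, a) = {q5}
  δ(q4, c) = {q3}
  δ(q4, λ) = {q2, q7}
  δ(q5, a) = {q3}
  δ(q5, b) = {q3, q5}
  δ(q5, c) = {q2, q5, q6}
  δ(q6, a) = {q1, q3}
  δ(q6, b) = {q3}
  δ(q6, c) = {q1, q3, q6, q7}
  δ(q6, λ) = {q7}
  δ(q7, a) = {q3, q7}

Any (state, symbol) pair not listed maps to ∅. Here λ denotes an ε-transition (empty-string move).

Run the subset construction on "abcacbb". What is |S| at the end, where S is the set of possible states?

2

Start in {q1}.
Read 'a': {q1} → {q1, q2, q4, q7}.
Read 'b': {q1, q2, q4, q7} → {q1, q5, q7}.
Read 'c': {q1, q5, q7} → {q1, q2, q5, q6, q7}.
Read 'a': {q1, q2, q5, q6, q7} → {q1, q2, q3, q4, q5, q7}.
Read 'c': {q1, q2, q3, q4, q5, q7} → {q1, q2, q3, q4, q5, q6, q7}.
Read 'b': {q1, q2, q3, q4, q5, q6, q7} → {q1, q3, q5, q7}.
Read 'b': {q1, q3, q5, q7} → {q3, q5}.
That set has 2 states.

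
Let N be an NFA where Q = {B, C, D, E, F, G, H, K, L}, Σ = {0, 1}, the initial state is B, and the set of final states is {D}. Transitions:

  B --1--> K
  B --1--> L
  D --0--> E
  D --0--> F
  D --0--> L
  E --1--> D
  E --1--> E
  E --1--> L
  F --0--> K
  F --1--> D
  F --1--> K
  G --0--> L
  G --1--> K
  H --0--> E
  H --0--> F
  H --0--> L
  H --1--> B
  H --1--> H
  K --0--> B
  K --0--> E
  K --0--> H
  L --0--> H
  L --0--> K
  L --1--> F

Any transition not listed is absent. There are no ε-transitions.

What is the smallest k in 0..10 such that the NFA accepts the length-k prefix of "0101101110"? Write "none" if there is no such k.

Start in {B}.
Read '0': {B} → ∅.
The set is empty and remains empty for the remaining 9 symbols.
No reachable set along the way intersects F.

none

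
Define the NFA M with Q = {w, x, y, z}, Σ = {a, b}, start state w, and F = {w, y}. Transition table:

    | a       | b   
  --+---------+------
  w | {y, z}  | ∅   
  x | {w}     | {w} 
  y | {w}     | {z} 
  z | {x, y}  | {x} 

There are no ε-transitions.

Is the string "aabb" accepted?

Start in {w}.
Read 'a': {w} → {y, z}.
Read 'a': {y, z} → {w, x, y}.
Read 'b': {w, x, y} → {w, z}.
Read 'b': {w, z} → {x}.
The final set {x} contains no accepting state.

No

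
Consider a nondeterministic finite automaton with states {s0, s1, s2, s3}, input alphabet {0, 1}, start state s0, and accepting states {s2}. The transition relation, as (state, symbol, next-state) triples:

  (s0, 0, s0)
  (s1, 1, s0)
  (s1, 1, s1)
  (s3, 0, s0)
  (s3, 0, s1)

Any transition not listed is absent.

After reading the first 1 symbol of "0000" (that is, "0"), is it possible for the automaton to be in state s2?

Start in {s0}.
Read '0': s0→{s0}; now {s0}.
State s2 is not in {s0}.

No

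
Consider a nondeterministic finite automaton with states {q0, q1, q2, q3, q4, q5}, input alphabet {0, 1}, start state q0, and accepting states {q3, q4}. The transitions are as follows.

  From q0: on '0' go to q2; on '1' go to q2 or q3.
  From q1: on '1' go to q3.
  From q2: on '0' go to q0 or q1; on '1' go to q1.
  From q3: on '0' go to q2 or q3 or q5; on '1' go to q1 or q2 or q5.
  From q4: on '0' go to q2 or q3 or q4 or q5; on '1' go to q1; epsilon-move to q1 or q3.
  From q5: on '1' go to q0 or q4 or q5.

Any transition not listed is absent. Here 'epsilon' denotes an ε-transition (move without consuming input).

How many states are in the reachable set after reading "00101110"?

Start in {q0}.
Read '0': {q0} → {q2}.
Read '0': {q2} → {q0, q1}.
Read '1': {q0, q1} → {q2, q3}.
Read '0': {q2, q3} → {q0, q1, q2, q3, q5}.
Read '1': {q0, q1, q2, q3, q5} → {q0, q1, q2, q3, q4, q5}.
Read '1': {q0, q1, q2, q3, q4, q5} → {q0, q1, q2, q3, q4, q5}.
Read '1': {q0, q1, q2, q3, q4, q5} → {q0, q1, q2, q3, q4, q5}.
Read '0': {q0, q1, q2, q3, q4, q5} → {q0, q1, q2, q3, q4, q5}.
That set has 6 states.

6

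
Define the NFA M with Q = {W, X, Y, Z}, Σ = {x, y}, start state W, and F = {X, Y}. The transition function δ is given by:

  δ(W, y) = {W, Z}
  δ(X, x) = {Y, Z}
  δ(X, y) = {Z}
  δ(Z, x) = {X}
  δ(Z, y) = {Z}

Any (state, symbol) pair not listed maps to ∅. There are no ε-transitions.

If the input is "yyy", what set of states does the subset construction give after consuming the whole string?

{W, Z}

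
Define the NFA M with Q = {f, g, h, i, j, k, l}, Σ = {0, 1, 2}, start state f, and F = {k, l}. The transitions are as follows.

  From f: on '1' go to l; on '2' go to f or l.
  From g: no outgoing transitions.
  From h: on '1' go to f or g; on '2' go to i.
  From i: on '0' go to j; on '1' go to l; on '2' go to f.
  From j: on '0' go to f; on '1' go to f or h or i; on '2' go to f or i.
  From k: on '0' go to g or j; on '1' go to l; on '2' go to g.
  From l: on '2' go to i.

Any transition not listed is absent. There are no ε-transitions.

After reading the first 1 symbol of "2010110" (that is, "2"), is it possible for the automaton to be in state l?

Yes

Start in {f}.
Read '2': f→{f, l}; now {f, l}.
State l is in {f, l}.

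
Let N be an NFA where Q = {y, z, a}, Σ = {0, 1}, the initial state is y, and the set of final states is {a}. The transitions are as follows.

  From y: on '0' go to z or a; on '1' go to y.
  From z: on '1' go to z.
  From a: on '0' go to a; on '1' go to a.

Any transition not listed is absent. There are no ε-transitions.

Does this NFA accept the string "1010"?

Yes

Start in {y}.
Read '1': y→{y}; now {y}.
Read '0': y→{z, a}; now {z, a}.
Read '1': z→{z}, a→{a}; now {z, a}.
Read '0': z→∅, a→{a}; now {a}.
The final set {a} contains the accepting state a.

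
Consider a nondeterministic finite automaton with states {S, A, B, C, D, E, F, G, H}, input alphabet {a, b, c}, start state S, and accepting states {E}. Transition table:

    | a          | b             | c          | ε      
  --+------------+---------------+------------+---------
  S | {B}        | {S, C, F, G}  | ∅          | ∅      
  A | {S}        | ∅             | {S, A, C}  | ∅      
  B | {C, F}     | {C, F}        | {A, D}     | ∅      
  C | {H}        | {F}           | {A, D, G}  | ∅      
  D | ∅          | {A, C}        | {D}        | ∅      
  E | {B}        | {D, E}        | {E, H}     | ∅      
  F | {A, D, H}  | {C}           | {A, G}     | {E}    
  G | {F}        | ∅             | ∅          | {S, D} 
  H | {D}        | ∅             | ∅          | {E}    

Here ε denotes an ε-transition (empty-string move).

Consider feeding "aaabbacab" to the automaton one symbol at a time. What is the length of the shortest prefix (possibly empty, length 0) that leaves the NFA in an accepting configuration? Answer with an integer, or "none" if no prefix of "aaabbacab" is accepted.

2

Start in {S}.
Read 'a': S→{B}; now {B}.
Read 'a': B→{C, F}; union {C, F}; ε-closure = {C, E, F}.
None of the earlier sets intersect F, but {C, E, F} does.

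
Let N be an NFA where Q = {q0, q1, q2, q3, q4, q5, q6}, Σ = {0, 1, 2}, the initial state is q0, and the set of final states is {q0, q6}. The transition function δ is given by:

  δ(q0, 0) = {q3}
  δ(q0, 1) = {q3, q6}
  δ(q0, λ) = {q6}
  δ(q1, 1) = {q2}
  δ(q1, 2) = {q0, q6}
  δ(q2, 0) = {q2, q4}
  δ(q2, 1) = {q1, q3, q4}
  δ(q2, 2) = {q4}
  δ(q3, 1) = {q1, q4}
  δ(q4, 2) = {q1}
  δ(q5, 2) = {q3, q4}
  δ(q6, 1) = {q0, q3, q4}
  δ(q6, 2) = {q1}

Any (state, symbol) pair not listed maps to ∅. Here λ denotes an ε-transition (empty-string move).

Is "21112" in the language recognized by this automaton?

Start: ε-closure({q0}) = {q0, q6}.
Read '2': q0→∅, q6→{q1}; now {q1}.
Read '1': q1→{q2}; now {q2}.
Read '1': q2→{q1, q3, q4}; now {q1, q3, q4}.
Read '1': q1→{q2}, q3→{q1, q4}, q4→∅; now {q1, q2, q4}.
Read '2': q1→{q0, q6}, q2→{q4}, q4→{q1}; now {q0, q1, q4, q6}.
The final set {q0, q1, q4, q6} contains the accepting states q0, q6.

Yes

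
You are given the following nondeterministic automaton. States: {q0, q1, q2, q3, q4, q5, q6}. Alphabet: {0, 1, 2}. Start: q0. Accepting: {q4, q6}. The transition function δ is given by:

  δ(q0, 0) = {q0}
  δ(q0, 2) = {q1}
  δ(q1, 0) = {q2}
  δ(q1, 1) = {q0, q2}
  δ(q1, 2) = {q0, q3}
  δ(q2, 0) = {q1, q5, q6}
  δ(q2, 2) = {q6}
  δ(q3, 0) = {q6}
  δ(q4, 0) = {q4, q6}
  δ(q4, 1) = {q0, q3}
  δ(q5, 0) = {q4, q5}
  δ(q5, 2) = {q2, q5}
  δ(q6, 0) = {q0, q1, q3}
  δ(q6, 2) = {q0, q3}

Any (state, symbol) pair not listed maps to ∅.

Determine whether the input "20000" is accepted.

Yes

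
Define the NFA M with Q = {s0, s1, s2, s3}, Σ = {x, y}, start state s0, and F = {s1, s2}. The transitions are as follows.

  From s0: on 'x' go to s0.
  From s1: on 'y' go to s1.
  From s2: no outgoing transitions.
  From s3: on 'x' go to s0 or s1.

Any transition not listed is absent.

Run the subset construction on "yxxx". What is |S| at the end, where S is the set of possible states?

0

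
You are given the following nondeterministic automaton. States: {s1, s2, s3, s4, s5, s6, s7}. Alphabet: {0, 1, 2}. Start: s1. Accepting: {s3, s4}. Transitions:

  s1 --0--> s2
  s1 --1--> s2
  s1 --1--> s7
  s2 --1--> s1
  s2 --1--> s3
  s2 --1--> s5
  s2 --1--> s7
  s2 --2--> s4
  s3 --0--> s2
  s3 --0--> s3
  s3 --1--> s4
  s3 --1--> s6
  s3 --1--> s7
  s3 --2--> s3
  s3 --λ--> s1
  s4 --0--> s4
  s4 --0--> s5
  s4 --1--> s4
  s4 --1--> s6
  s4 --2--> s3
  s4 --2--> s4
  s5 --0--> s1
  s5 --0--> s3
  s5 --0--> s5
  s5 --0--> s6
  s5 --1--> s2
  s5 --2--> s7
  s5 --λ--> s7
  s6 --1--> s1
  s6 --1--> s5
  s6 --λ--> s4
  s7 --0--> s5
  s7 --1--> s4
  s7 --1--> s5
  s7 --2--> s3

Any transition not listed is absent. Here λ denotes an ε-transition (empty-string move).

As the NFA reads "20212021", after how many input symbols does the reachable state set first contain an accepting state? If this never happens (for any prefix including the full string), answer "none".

none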